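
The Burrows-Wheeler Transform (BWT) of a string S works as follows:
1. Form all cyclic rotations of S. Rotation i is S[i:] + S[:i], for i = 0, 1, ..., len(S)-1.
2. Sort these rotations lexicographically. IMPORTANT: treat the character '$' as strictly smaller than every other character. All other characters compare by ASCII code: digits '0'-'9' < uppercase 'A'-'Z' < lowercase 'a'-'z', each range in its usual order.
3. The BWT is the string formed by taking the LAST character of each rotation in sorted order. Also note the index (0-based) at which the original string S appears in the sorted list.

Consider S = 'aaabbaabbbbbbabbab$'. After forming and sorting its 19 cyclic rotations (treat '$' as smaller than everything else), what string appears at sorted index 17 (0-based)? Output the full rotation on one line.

All 19 rotations (rotation i = S[i:]+S[:i]):
  rot[0] = aaabbaabbbbbbabbab$
  rot[1] = aabbaabbbbbbabbab$a
  rot[2] = abbaabbbbbbabbab$aa
  rot[3] = bbaabbbbbbabbab$aaa
  rot[4] = baabbbbbbabbab$aaab
  rot[5] = aabbbbbbabbab$aaabb
  rot[6] = abbbbbbabbab$aaabba
  rot[7] = bbbbbbabbab$aaabbaa
  rot[8] = bbbbbabbab$aaabbaab
  rot[9] = bbbbabbab$aaabbaabb
  rot[10] = bbbabbab$aaabbaabbb
  rot[11] = bbabbab$aaabbaabbbb
  rot[12] = babbab$aaabbaabbbbb
  rot[13] = abbab$aaabbaabbbbbb
  rot[14] = bbab$aaabbaabbbbbba
  rot[15] = bab$aaabbaabbbbbbab
  rot[16] = ab$aaabbaabbbbbbabb
  rot[17] = b$aaabbaabbbbbbabba
  rot[18] = $aaabbaabbbbbbabbab
Sorted (with $ < everything):
  sorted[0] = $aaabbaabbbbbbabbab
  sorted[1] = aaabbaabbbbbbabbab$
  sorted[2] = aabbaabbbbbbabbab$a
  sorted[3] = aabbbbbbabbab$aaabb
  sorted[4] = ab$aaabbaabbbbbbabb
  sorted[5] = abbaabbbbbbabbab$aa
  sorted[6] = abbab$aaabbaabbbbbb
  sorted[7] = abbbbbbabbab$aaabba
  sorted[8] = b$aaabbaabbbbbbabba
  sorted[9] = baabbbbbbabbab$aaab
  sorted[10] = bab$aaabbaabbbbbbab
  sorted[11] = babbab$aaabbaabbbbb
  sorted[12] = bbaabbbbbbabbab$aaa
  sorted[13] = bbab$aaabbaabbbbbba
  sorted[14] = bbabbab$aaabbaabbbb
  sorted[15] = bbbabbab$aaabbaabbb
  sorted[16] = bbbbabbab$aaabbaabb
  sorted[17] = bbbbbabbab$aaabbaab
  sorted[18] = bbbbbbabbab$aaabbaa
sorted[17] = bbbbbabbab$aaabbaab

Answer: bbbbbabbab$aaabbaab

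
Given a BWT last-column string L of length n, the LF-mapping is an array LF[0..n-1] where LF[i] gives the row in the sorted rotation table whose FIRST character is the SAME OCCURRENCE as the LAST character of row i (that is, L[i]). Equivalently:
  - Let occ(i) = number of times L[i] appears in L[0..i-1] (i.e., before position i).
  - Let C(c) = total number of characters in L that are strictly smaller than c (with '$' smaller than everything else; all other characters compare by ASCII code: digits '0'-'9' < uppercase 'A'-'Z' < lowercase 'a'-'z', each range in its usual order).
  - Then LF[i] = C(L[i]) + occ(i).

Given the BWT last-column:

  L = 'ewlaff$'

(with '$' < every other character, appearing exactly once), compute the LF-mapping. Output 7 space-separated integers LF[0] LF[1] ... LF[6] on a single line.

Char counts: '$':1, 'a':1, 'e':1, 'f':2, 'l':1, 'w':1
C (first-col start): C('$')=0, C('a')=1, C('e')=2, C('f')=3, C('l')=5, C('w')=6
L[0]='e': occ=0, LF[0]=C('e')+0=2+0=2
L[1]='w': occ=0, LF[1]=C('w')+0=6+0=6
L[2]='l': occ=0, LF[2]=C('l')+0=5+0=5
L[3]='a': occ=0, LF[3]=C('a')+0=1+0=1
L[4]='f': occ=0, LF[4]=C('f')+0=3+0=3
L[5]='f': occ=1, LF[5]=C('f')+1=3+1=4
L[6]='$': occ=0, LF[6]=C('$')+0=0+0=0

Answer: 2 6 5 1 3 4 0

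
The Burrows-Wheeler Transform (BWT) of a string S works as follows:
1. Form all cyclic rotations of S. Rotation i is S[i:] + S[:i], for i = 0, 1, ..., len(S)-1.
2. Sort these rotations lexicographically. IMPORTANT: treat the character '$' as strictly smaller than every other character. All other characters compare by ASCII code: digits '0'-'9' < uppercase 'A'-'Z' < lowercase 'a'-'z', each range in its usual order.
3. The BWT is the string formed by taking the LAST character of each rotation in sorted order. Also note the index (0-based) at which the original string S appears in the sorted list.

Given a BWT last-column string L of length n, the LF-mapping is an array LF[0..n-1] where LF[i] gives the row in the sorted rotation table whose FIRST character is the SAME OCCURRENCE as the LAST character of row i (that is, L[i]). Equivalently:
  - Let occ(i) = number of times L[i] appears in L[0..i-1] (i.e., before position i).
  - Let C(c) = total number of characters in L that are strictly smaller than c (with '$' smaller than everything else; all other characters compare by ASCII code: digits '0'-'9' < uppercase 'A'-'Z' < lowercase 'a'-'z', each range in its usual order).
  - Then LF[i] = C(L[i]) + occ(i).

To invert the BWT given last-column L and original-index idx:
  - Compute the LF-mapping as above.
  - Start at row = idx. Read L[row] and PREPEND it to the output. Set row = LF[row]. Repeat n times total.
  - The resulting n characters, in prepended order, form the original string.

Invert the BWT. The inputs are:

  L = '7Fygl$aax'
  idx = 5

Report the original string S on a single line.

Answer: galaxyF7$

Derivation:
LF mapping: 1 2 8 5 6 0 3 4 7
Walk LF starting at row 5, prepending L[row]:
  step 1: row=5, L[5]='$', prepend. Next row=LF[5]=0
  step 2: row=0, L[0]='7', prepend. Next row=LF[0]=1
  step 3: row=1, L[1]='F', prepend. Next row=LF[1]=2
  step 4: row=2, L[2]='y', prepend. Next row=LF[2]=8
  step 5: row=8, L[8]='x', prepend. Next row=LF[8]=7
  step 6: row=7, L[7]='a', prepend. Next row=LF[7]=4
  step 7: row=4, L[4]='l', prepend. Next row=LF[4]=6
  step 8: row=6, L[6]='a', prepend. Next row=LF[6]=3
  step 9: row=3, L[3]='g', prepend. Next row=LF[3]=5
Reversed output: galaxyF7$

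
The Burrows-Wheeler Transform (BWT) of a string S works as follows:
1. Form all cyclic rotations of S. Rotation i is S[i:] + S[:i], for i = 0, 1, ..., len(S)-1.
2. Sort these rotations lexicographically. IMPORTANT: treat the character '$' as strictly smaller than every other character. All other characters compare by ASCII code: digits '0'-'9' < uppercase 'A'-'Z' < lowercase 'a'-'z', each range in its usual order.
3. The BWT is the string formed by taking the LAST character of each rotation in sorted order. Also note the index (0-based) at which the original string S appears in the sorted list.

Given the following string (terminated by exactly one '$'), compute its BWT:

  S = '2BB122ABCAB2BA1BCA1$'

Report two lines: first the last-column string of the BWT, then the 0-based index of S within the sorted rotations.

Answer: 1ABA12B$CBC2BA221ABB
7

Derivation:
All 20 rotations (rotation i = S[i:]+S[:i]):
  rot[0] = 2BB122ABCAB2BA1BCA1$
  rot[1] = BB122ABCAB2BA1BCA1$2
  rot[2] = B122ABCAB2BA1BCA1$2B
  rot[3] = 122ABCAB2BA1BCA1$2BB
  rot[4] = 22ABCAB2BA1BCA1$2BB1
  rot[5] = 2ABCAB2BA1BCA1$2BB12
  rot[6] = ABCAB2BA1BCA1$2BB122
  rot[7] = BCAB2BA1BCA1$2BB122A
  rot[8] = CAB2BA1BCA1$2BB122AB
  rot[9] = AB2BA1BCA1$2BB122ABC
  rot[10] = B2BA1BCA1$2BB122ABCA
  rot[11] = 2BA1BCA1$2BB122ABCAB
  rot[12] = BA1BCA1$2BB122ABCAB2
  rot[13] = A1BCA1$2BB122ABCAB2B
  rot[14] = 1BCA1$2BB122ABCAB2BA
  rot[15] = BCA1$2BB122ABCAB2BA1
  rot[16] = CA1$2BB122ABCAB2BA1B
  rot[17] = A1$2BB122ABCAB2BA1BC
  rot[18] = 1$2BB122ABCAB2BA1BCA
  rot[19] = $2BB122ABCAB2BA1BCA1
Sorted (with $ < everything):
  sorted[0] = $2BB122ABCAB2BA1BCA1  (last char: '1')
  sorted[1] = 1$2BB122ABCAB2BA1BCA  (last char: 'A')
  sorted[2] = 122ABCAB2BA1BCA1$2BB  (last char: 'B')
  sorted[3] = 1BCA1$2BB122ABCAB2BA  (last char: 'A')
  sorted[4] = 22ABCAB2BA1BCA1$2BB1  (last char: '1')
  sorted[5] = 2ABCAB2BA1BCA1$2BB12  (last char: '2')
  sorted[6] = 2BA1BCA1$2BB122ABCAB  (last char: 'B')
  sorted[7] = 2BB122ABCAB2BA1BCA1$  (last char: '$')
  sorted[8] = A1$2BB122ABCAB2BA1BC  (last char: 'C')
  sorted[9] = A1BCA1$2BB122ABCAB2B  (last char: 'B')
  sorted[10] = AB2BA1BCA1$2BB122ABC  (last char: 'C')
  sorted[11] = ABCAB2BA1BCA1$2BB122  (last char: '2')
  sorted[12] = B122ABCAB2BA1BCA1$2B  (last char: 'B')
  sorted[13] = B2BA1BCA1$2BB122ABCA  (last char: 'A')
  sorted[14] = BA1BCA1$2BB122ABCAB2  (last char: '2')
  sorted[15] = BB122ABCAB2BA1BCA1$2  (last char: '2')
  sorted[16] = BCA1$2BB122ABCAB2BA1  (last char: '1')
  sorted[17] = BCAB2BA1BCA1$2BB122A  (last char: 'A')
  sorted[18] = CA1$2BB122ABCAB2BA1B  (last char: 'B')
  sorted[19] = CAB2BA1BCA1$2BB122AB  (last char: 'B')
Last column: 1ABA12B$CBC2BA221ABB
Original string S is at sorted index 7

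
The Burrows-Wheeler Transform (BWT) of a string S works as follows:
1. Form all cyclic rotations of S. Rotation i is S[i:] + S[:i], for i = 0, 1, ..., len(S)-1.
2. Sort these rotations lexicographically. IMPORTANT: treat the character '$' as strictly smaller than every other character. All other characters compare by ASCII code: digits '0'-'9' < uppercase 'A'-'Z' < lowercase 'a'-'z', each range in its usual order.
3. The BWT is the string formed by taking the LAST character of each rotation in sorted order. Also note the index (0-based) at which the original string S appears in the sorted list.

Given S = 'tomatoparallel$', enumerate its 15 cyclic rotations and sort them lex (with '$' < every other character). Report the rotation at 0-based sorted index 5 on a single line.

Answer: l$tomatoparalle

Derivation:
All 15 rotations (rotation i = S[i:]+S[:i]):
  rot[0] = tomatoparallel$
  rot[1] = omatoparallel$t
  rot[2] = matoparallel$to
  rot[3] = atoparallel$tom
  rot[4] = toparallel$toma
  rot[5] = oparallel$tomat
  rot[6] = parallel$tomato
  rot[7] = arallel$tomatop
  rot[8] = rallel$tomatopa
  rot[9] = allel$tomatopar
  rot[10] = llel$tomatopara
  rot[11] = lel$tomatoparal
  rot[12] = el$tomatoparall
  rot[13] = l$tomatoparalle
  rot[14] = $tomatoparallel
Sorted (with $ < everything):
  sorted[0] = $tomatoparallel
  sorted[1] = allel$tomatopar
  sorted[2] = arallel$tomatop
  sorted[3] = atoparallel$tom
  sorted[4] = el$tomatoparall
  sorted[5] = l$tomatoparalle
  sorted[6] = lel$tomatoparal
  sorted[7] = llel$tomatopara
  sorted[8] = matoparallel$to
  sorted[9] = omatoparallel$t
  sorted[10] = oparallel$tomat
  sorted[11] = parallel$tomato
  sorted[12] = rallel$tomatopa
  sorted[13] = tomatoparallel$
  sorted[14] = toparallel$toma
sorted[5] = l$tomatoparalle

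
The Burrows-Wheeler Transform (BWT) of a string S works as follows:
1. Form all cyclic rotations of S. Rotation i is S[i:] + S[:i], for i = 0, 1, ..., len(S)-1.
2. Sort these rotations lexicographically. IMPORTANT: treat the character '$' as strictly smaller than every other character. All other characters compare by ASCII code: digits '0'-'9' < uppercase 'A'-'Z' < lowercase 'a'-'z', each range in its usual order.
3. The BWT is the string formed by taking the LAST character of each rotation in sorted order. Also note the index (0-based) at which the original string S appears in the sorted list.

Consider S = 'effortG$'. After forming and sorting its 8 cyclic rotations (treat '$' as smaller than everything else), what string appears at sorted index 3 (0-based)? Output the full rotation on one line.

All 8 rotations (rotation i = S[i:]+S[:i]):
  rot[0] = effortG$
  rot[1] = ffortG$e
  rot[2] = fortG$ef
  rot[3] = ortG$eff
  rot[4] = rtG$effo
  rot[5] = tG$effor
  rot[6] = G$effort
  rot[7] = $effortG
Sorted (with $ < everything):
  sorted[0] = $effortG
  sorted[1] = G$effort
  sorted[2] = effortG$
  sorted[3] = ffortG$e
  sorted[4] = fortG$ef
  sorted[5] = ortG$eff
  sorted[6] = rtG$effo
  sorted[7] = tG$effor
sorted[3] = ffortG$e

Answer: ffortG$e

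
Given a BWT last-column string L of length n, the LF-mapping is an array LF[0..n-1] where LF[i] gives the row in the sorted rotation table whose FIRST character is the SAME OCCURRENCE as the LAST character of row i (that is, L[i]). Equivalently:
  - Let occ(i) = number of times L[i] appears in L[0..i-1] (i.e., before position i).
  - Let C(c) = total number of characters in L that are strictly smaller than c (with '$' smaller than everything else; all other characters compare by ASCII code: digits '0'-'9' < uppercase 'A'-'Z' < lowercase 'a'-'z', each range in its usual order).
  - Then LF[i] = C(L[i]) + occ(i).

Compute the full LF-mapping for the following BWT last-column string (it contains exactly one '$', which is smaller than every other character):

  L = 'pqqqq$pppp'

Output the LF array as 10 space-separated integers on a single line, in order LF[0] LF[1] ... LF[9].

Char counts: '$':1, 'p':5, 'q':4
C (first-col start): C('$')=0, C('p')=1, C('q')=6
L[0]='p': occ=0, LF[0]=C('p')+0=1+0=1
L[1]='q': occ=0, LF[1]=C('q')+0=6+0=6
L[2]='q': occ=1, LF[2]=C('q')+1=6+1=7
L[3]='q': occ=2, LF[3]=C('q')+2=6+2=8
L[4]='q': occ=3, LF[4]=C('q')+3=6+3=9
L[5]='$': occ=0, LF[5]=C('$')+0=0+0=0
L[6]='p': occ=1, LF[6]=C('p')+1=1+1=2
L[7]='p': occ=2, LF[7]=C('p')+2=1+2=3
L[8]='p': occ=3, LF[8]=C('p')+3=1+3=4
L[9]='p': occ=4, LF[9]=C('p')+4=1+4=5

Answer: 1 6 7 8 9 0 2 3 4 5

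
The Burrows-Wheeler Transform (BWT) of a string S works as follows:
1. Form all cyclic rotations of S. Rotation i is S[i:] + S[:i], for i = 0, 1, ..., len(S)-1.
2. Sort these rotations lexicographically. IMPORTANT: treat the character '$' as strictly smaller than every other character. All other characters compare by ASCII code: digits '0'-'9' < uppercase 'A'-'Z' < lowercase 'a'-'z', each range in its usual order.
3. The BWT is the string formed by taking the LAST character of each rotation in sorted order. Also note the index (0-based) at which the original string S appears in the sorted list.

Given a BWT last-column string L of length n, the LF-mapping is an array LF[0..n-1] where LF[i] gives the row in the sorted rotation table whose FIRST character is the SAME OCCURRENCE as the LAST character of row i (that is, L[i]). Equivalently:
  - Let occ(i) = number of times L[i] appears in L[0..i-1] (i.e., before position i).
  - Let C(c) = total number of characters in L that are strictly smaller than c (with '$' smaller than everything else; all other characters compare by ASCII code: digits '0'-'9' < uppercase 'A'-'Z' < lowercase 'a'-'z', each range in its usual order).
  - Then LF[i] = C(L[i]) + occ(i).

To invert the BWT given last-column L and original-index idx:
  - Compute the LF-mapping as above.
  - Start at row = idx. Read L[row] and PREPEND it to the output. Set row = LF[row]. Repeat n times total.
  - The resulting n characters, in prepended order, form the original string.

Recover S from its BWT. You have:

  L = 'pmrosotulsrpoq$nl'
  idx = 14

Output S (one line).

LF mapping: 8 3 11 5 13 6 15 16 1 14 12 9 7 10 0 4 2
Walk LF starting at row 14, prepending L[row]:
  step 1: row=14, L[14]='$', prepend. Next row=LF[14]=0
  step 2: row=0, L[0]='p', prepend. Next row=LF[0]=8
  step 3: row=8, L[8]='l', prepend. Next row=LF[8]=1
  step 4: row=1, L[1]='m', prepend. Next row=LF[1]=3
  step 5: row=3, L[3]='o', prepend. Next row=LF[3]=5
  step 6: row=5, L[5]='o', prepend. Next row=LF[5]=6
  step 7: row=6, L[6]='t', prepend. Next row=LF[6]=15
  step 8: row=15, L[15]='n', prepend. Next row=LF[15]=4
  step 9: row=4, L[4]='s', prepend. Next row=LF[4]=13
  step 10: row=13, L[13]='q', prepend. Next row=LF[13]=10
  step 11: row=10, L[10]='r', prepend. Next row=LF[10]=12
  step 12: row=12, L[12]='o', prepend. Next row=LF[12]=7
  step 13: row=7, L[7]='u', prepend. Next row=LF[7]=16
  step 14: row=16, L[16]='l', prepend. Next row=LF[16]=2
  step 15: row=2, L[2]='r', prepend. Next row=LF[2]=11
  step 16: row=11, L[11]='p', prepend. Next row=LF[11]=9
  step 17: row=9, L[9]='s', prepend. Next row=LF[9]=14
Reversed output: sprluorqsntoomlp$

Answer: sprluorqsntoomlp$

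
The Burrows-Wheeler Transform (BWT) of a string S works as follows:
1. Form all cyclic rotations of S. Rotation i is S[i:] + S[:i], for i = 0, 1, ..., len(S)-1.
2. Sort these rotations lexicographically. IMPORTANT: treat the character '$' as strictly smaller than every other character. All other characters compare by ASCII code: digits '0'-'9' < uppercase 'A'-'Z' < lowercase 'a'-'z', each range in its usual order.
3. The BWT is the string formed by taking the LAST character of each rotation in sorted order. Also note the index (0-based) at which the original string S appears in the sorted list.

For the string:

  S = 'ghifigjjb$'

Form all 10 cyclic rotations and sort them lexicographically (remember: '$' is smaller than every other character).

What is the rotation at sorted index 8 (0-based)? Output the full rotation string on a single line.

Answer: jb$ghifigj

Derivation:
All 10 rotations (rotation i = S[i:]+S[:i]):
  rot[0] = ghifigjjb$
  rot[1] = hifigjjb$g
  rot[2] = ifigjjb$gh
  rot[3] = figjjb$ghi
  rot[4] = igjjb$ghif
  rot[5] = gjjb$ghifi
  rot[6] = jjb$ghifig
  rot[7] = jb$ghifigj
  rot[8] = b$ghifigjj
  rot[9] = $ghifigjjb
Sorted (with $ < everything):
  sorted[0] = $ghifigjjb
  sorted[1] = b$ghifigjj
  sorted[2] = figjjb$ghi
  sorted[3] = ghifigjjb$
  sorted[4] = gjjb$ghifi
  sorted[5] = hifigjjb$g
  sorted[6] = ifigjjb$gh
  sorted[7] = igjjb$ghif
  sorted[8] = jb$ghifigj
  sorted[9] = jjb$ghifig
sorted[8] = jb$ghifigj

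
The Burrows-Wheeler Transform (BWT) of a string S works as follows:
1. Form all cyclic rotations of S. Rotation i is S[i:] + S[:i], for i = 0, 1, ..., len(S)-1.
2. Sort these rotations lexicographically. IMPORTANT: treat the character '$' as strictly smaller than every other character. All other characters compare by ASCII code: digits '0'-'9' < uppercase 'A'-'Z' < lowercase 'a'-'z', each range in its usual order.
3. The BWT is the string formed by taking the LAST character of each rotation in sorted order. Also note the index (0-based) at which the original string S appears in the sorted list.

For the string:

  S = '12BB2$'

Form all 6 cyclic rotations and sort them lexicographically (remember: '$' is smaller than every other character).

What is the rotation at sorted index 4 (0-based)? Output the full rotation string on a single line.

Answer: B2$12B

Derivation:
All 6 rotations (rotation i = S[i:]+S[:i]):
  rot[0] = 12BB2$
  rot[1] = 2BB2$1
  rot[2] = BB2$12
  rot[3] = B2$12B
  rot[4] = 2$12BB
  rot[5] = $12BB2
Sorted (with $ < everything):
  sorted[0] = $12BB2
  sorted[1] = 12BB2$
  sorted[2] = 2$12BB
  sorted[3] = 2BB2$1
  sorted[4] = B2$12B
  sorted[5] = BB2$12
sorted[4] = B2$12B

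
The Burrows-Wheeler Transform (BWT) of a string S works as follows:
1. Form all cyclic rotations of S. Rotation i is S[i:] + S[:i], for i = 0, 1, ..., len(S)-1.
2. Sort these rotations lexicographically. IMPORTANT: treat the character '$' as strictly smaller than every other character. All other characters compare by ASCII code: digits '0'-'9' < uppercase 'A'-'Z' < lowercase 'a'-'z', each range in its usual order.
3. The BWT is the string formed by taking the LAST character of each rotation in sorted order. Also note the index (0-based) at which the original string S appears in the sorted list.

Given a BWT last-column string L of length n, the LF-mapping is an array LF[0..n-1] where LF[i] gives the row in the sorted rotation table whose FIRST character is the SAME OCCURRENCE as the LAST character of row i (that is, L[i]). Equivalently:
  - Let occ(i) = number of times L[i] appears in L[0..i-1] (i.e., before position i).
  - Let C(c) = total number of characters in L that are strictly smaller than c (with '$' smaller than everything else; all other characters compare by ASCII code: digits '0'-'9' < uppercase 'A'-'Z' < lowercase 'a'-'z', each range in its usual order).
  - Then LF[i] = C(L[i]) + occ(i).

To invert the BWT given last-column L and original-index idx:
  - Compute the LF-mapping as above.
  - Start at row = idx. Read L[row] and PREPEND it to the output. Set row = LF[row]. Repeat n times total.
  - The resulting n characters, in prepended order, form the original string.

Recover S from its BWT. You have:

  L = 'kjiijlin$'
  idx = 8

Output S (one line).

LF mapping: 6 4 1 2 5 7 3 8 0
Walk LF starting at row 8, prepending L[row]:
  step 1: row=8, L[8]='$', prepend. Next row=LF[8]=0
  step 2: row=0, L[0]='k', prepend. Next row=LF[0]=6
  step 3: row=6, L[6]='i', prepend. Next row=LF[6]=3
  step 4: row=3, L[3]='i', prepend. Next row=LF[3]=2
  step 5: row=2, L[2]='i', prepend. Next row=LF[2]=1
  step 6: row=1, L[1]='j', prepend. Next row=LF[1]=4
  step 7: row=4, L[4]='j', prepend. Next row=LF[4]=5
  step 8: row=5, L[5]='l', prepend. Next row=LF[5]=7
  step 9: row=7, L[7]='n', prepend. Next row=LF[7]=8
Reversed output: nljjiiik$

Answer: nljjiiik$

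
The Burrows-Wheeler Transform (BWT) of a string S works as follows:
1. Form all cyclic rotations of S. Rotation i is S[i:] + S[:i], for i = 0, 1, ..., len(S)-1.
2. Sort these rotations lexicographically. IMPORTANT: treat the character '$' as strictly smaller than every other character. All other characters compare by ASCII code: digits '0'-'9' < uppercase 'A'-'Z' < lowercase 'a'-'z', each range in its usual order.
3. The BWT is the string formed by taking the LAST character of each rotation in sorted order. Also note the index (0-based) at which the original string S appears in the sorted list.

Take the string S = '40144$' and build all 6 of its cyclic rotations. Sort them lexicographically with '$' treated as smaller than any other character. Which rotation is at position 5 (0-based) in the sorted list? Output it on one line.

Answer: 44$401

Derivation:
All 6 rotations (rotation i = S[i:]+S[:i]):
  rot[0] = 40144$
  rot[1] = 0144$4
  rot[2] = 144$40
  rot[3] = 44$401
  rot[4] = 4$4014
  rot[5] = $40144
Sorted (with $ < everything):
  sorted[0] = $40144
  sorted[1] = 0144$4
  sorted[2] = 144$40
  sorted[3] = 4$4014
  sorted[4] = 40144$
  sorted[5] = 44$401
sorted[5] = 44$401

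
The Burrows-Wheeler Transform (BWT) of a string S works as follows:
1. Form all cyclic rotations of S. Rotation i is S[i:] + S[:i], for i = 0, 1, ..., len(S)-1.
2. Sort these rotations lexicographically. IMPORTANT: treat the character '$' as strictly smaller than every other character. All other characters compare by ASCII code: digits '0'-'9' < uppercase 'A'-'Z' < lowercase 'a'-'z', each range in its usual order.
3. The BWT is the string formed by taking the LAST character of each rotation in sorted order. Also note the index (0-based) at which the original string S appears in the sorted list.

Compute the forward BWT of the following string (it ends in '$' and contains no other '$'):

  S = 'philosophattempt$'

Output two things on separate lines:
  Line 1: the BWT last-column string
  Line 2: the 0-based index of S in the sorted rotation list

Answer: thtpphieslo$mopta
11

Derivation:
All 17 rotations (rotation i = S[i:]+S[:i]):
  rot[0] = philosophattempt$
  rot[1] = hilosophattempt$p
  rot[2] = ilosophattempt$ph
  rot[3] = losophattempt$phi
  rot[4] = osophattempt$phil
  rot[5] = sophattempt$philo
  rot[6] = ophattempt$philos
  rot[7] = phattempt$philoso
  rot[8] = hattempt$philosop
  rot[9] = attempt$philosoph
  rot[10] = ttempt$philosopha
  rot[11] = tempt$philosophat
  rot[12] = empt$philosophatt
  rot[13] = mpt$philosophatte
  rot[14] = pt$philosophattem
  rot[15] = t$philosophattemp
  rot[16] = $philosophattempt
Sorted (with $ < everything):
  sorted[0] = $philosophattempt  (last char: 't')
  sorted[1] = attempt$philosoph  (last char: 'h')
  sorted[2] = empt$philosophatt  (last char: 't')
  sorted[3] = hattempt$philosop  (last char: 'p')
  sorted[4] = hilosophattempt$p  (last char: 'p')
  sorted[5] = ilosophattempt$ph  (last char: 'h')
  sorted[6] = losophattempt$phi  (last char: 'i')
  sorted[7] = mpt$philosophatte  (last char: 'e')
  sorted[8] = ophattempt$philos  (last char: 's')
  sorted[9] = osophattempt$phil  (last char: 'l')
  sorted[10] = phattempt$philoso  (last char: 'o')
  sorted[11] = philosophattempt$  (last char: '$')
  sorted[12] = pt$philosophattem  (last char: 'm')
  sorted[13] = sophattempt$philo  (last char: 'o')
  sorted[14] = t$philosophattemp  (last char: 'p')
  sorted[15] = tempt$philosophat  (last char: 't')
  sorted[16] = ttempt$philosopha  (last char: 'a')
Last column: thtpphieslo$mopta
Original string S is at sorted index 11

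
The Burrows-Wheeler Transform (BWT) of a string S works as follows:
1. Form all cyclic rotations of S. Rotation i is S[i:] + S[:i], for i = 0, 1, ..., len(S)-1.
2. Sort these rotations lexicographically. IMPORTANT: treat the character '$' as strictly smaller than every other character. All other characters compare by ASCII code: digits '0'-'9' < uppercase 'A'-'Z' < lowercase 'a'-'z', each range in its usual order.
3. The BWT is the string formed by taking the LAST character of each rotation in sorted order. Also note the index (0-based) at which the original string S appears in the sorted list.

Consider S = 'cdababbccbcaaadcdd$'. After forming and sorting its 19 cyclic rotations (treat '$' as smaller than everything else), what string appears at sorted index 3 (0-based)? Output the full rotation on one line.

All 19 rotations (rotation i = S[i:]+S[:i]):
  rot[0] = cdababbccbcaaadcdd$
  rot[1] = dababbccbcaaadcdd$c
  rot[2] = ababbccbcaaadcdd$cd
  rot[3] = babbccbcaaadcdd$cda
  rot[4] = abbccbcaaadcdd$cdab
  rot[5] = bbccbcaaadcdd$cdaba
  rot[6] = bccbcaaadcdd$cdabab
  rot[7] = ccbcaaadcdd$cdababb
  rot[8] = cbcaaadcdd$cdababbc
  rot[9] = bcaaadcdd$cdababbcc
  rot[10] = caaadcdd$cdababbccb
  rot[11] = aaadcdd$cdababbccbc
  rot[12] = aadcdd$cdababbccbca
  rot[13] = adcdd$cdababbccbcaa
  rot[14] = dcdd$cdababbccbcaaa
  rot[15] = cdd$cdababbccbcaaad
  rot[16] = dd$cdababbccbcaaadc
  rot[17] = d$cdababbccbcaaadcd
  rot[18] = $cdababbccbcaaadcdd
Sorted (with $ < everything):
  sorted[0] = $cdababbccbcaaadcdd
  sorted[1] = aaadcdd$cdababbccbc
  sorted[2] = aadcdd$cdababbccbca
  sorted[3] = ababbccbcaaadcdd$cd
  sorted[4] = abbccbcaaadcdd$cdab
  sorted[5] = adcdd$cdababbccbcaa
  sorted[6] = babbccbcaaadcdd$cda
  sorted[7] = bbccbcaaadcdd$cdaba
  sorted[8] = bcaaadcdd$cdababbcc
  sorted[9] = bccbcaaadcdd$cdabab
  sorted[10] = caaadcdd$cdababbccb
  sorted[11] = cbcaaadcdd$cdababbc
  sorted[12] = ccbcaaadcdd$cdababb
  sorted[13] = cdababbccbcaaadcdd$
  sorted[14] = cdd$cdababbccbcaaad
  sorted[15] = d$cdababbccbcaaadcd
  sorted[16] = dababbccbcaaadcdd$c
  sorted[17] = dcdd$cdababbccbcaaa
  sorted[18] = dd$cdababbccbcaaadc
sorted[3] = ababbccbcaaadcdd$cd

Answer: ababbccbcaaadcdd$cd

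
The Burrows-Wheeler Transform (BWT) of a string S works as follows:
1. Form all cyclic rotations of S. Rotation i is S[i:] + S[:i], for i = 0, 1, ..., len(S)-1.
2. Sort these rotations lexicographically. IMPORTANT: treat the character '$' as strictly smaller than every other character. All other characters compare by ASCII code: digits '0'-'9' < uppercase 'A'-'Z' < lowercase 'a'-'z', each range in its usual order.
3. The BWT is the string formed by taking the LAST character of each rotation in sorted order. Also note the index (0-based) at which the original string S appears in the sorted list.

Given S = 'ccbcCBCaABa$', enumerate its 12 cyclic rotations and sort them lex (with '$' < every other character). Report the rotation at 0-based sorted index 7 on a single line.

All 12 rotations (rotation i = S[i:]+S[:i]):
  rot[0] = ccbcCBCaABa$
  rot[1] = cbcCBCaABa$c
  rot[2] = bcCBCaABa$cc
  rot[3] = cCBCaABa$ccb
  rot[4] = CBCaABa$ccbc
  rot[5] = BCaABa$ccbcC
  rot[6] = CaABa$ccbcCB
  rot[7] = aABa$ccbcCBC
  rot[8] = ABa$ccbcCBCa
  rot[9] = Ba$ccbcCBCaA
  rot[10] = a$ccbcCBCaAB
  rot[11] = $ccbcCBCaABa
Sorted (with $ < everything):
  sorted[0] = $ccbcCBCaABa
  sorted[1] = ABa$ccbcCBCa
  sorted[2] = BCaABa$ccbcC
  sorted[3] = Ba$ccbcCBCaA
  sorted[4] = CBCaABa$ccbc
  sorted[5] = CaABa$ccbcCB
  sorted[6] = a$ccbcCBCaAB
  sorted[7] = aABa$ccbcCBC
  sorted[8] = bcCBCaABa$cc
  sorted[9] = cCBCaABa$ccb
  sorted[10] = cbcCBCaABa$c
  sorted[11] = ccbcCBCaABa$
sorted[7] = aABa$ccbcCBC

Answer: aABa$ccbcCBC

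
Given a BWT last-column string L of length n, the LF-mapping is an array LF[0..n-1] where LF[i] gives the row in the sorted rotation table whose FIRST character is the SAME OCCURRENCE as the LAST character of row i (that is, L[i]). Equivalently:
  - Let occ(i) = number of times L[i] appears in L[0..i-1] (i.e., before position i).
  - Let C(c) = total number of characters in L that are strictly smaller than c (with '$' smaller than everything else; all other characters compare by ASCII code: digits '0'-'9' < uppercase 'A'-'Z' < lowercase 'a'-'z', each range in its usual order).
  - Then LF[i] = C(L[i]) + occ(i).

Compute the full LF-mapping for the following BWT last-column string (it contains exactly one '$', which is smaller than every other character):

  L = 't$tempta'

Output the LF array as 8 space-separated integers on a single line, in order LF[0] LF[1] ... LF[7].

Char counts: '$':1, 'a':1, 'e':1, 'm':1, 'p':1, 't':3
C (first-col start): C('$')=0, C('a')=1, C('e')=2, C('m')=3, C('p')=4, C('t')=5
L[0]='t': occ=0, LF[0]=C('t')+0=5+0=5
L[1]='$': occ=0, LF[1]=C('$')+0=0+0=0
L[2]='t': occ=1, LF[2]=C('t')+1=5+1=6
L[3]='e': occ=0, LF[3]=C('e')+0=2+0=2
L[4]='m': occ=0, LF[4]=C('m')+0=3+0=3
L[5]='p': occ=0, LF[5]=C('p')+0=4+0=4
L[6]='t': occ=2, LF[6]=C('t')+2=5+2=7
L[7]='a': occ=0, LF[7]=C('a')+0=1+0=1

Answer: 5 0 6 2 3 4 7 1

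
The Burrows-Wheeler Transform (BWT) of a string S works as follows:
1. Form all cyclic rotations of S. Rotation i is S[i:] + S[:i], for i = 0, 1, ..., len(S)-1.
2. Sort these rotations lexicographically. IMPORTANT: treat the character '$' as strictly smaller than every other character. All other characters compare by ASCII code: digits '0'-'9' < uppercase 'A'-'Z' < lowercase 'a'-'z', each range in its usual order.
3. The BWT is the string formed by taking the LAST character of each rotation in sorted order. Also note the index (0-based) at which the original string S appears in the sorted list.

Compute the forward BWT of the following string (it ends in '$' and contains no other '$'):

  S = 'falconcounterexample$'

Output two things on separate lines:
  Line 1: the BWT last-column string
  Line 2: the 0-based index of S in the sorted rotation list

Answer: efxlnltr$apaouccmenoe
8

Derivation:
All 21 rotations (rotation i = S[i:]+S[:i]):
  rot[0] = falconcounterexample$
  rot[1] = alconcounterexample$f
  rot[2] = lconcounterexample$fa
  rot[3] = concounterexample$fal
  rot[4] = oncounterexample$falc
  rot[5] = ncounterexample$falco
  rot[6] = counterexample$falcon
  rot[7] = ounterexample$falconc
  rot[8] = unterexample$falconco
  rot[9] = nterexample$falconcou
  rot[10] = terexample$falconcoun
  rot[11] = erexample$falconcount
  rot[12] = rexample$falconcounte
  rot[13] = example$falconcounter
  rot[14] = xample$falconcountere
  rot[15] = ample$falconcounterex
  rot[16] = mple$falconcounterexa
  rot[17] = ple$falconcounterexam
  rot[18] = le$falconcounterexamp
  rot[19] = e$falconcounterexampl
  rot[20] = $falconcounterexample
Sorted (with $ < everything):
  sorted[0] = $falconcounterexample  (last char: 'e')
  sorted[1] = alconcounterexample$f  (last char: 'f')
  sorted[2] = ample$falconcounterex  (last char: 'x')
  sorted[3] = concounterexample$fal  (last char: 'l')
  sorted[4] = counterexample$falcon  (last char: 'n')
  sorted[5] = e$falconcounterexampl  (last char: 'l')
  sorted[6] = erexample$falconcount  (last char: 't')
  sorted[7] = example$falconcounter  (last char: 'r')
  sorted[8] = falconcounterexample$  (last char: '$')
  sorted[9] = lconcounterexample$fa  (last char: 'a')
  sorted[10] = le$falconcounterexamp  (last char: 'p')
  sorted[11] = mple$falconcounterexa  (last char: 'a')
  sorted[12] = ncounterexample$falco  (last char: 'o')
  sorted[13] = nterexample$falconcou  (last char: 'u')
  sorted[14] = oncounterexample$falc  (last char: 'c')
  sorted[15] = ounterexample$falconc  (last char: 'c')
  sorted[16] = ple$falconcounterexam  (last char: 'm')
  sorted[17] = rexample$falconcounte  (last char: 'e')
  sorted[18] = terexample$falconcoun  (last char: 'n')
  sorted[19] = unterexample$falconco  (last char: 'o')
  sorted[20] = xample$falconcountere  (last char: 'e')
Last column: efxlnltr$apaouccmenoe
Original string S is at sorted index 8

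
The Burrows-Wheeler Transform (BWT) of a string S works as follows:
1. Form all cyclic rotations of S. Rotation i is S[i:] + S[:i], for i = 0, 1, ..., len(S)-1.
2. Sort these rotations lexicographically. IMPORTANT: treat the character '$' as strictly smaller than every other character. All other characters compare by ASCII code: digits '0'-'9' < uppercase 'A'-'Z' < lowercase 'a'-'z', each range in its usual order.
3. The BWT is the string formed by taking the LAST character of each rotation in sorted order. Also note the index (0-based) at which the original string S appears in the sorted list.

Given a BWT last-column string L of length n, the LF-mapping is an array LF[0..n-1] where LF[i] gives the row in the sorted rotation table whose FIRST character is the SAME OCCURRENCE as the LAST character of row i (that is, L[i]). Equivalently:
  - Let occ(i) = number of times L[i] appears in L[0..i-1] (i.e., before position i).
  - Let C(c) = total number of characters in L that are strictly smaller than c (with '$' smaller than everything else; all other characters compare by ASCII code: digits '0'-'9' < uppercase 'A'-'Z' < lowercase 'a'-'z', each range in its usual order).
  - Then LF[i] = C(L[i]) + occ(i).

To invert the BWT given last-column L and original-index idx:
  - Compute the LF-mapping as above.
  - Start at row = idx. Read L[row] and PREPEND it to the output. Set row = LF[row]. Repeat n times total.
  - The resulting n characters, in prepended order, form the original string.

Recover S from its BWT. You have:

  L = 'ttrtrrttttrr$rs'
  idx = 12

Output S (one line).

Answer: tsttrrrtrrtrtt$

Derivation:
LF mapping: 8 9 1 10 2 3 11 12 13 14 4 5 0 6 7
Walk LF starting at row 12, prepending L[row]:
  step 1: row=12, L[12]='$', prepend. Next row=LF[12]=0
  step 2: row=0, L[0]='t', prepend. Next row=LF[0]=8
  step 3: row=8, L[8]='t', prepend. Next row=LF[8]=13
  step 4: row=13, L[13]='r', prepend. Next row=LF[13]=6
  step 5: row=6, L[6]='t', prepend. Next row=LF[6]=11
  step 6: row=11, L[11]='r', prepend. Next row=LF[11]=5
  step 7: row=5, L[5]='r', prepend. Next row=LF[5]=3
  step 8: row=3, L[3]='t', prepend. Next row=LF[3]=10
  step 9: row=10, L[10]='r', prepend. Next row=LF[10]=4
  step 10: row=4, L[4]='r', prepend. Next row=LF[4]=2
  step 11: row=2, L[2]='r', prepend. Next row=LF[2]=1
  step 12: row=1, L[1]='t', prepend. Next row=LF[1]=9
  step 13: row=9, L[9]='t', prepend. Next row=LF[9]=14
  step 14: row=14, L[14]='s', prepend. Next row=LF[14]=7
  step 15: row=7, L[7]='t', prepend. Next row=LF[7]=12
Reversed output: tsttrrrtrrtrtt$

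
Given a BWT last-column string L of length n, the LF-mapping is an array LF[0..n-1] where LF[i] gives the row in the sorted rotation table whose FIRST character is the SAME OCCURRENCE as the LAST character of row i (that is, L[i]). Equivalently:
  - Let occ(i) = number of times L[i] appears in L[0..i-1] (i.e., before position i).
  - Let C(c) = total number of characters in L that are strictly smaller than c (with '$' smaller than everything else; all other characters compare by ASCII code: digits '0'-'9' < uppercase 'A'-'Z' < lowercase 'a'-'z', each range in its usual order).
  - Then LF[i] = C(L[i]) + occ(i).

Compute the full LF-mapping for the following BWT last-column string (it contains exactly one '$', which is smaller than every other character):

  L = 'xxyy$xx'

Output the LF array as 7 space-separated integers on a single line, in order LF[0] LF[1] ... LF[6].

Answer: 1 2 5 6 0 3 4

Derivation:
Char counts: '$':1, 'x':4, 'y':2
C (first-col start): C('$')=0, C('x')=1, C('y')=5
L[0]='x': occ=0, LF[0]=C('x')+0=1+0=1
L[1]='x': occ=1, LF[1]=C('x')+1=1+1=2
L[2]='y': occ=0, LF[2]=C('y')+0=5+0=5
L[3]='y': occ=1, LF[3]=C('y')+1=5+1=6
L[4]='$': occ=0, LF[4]=C('$')+0=0+0=0
L[5]='x': occ=2, LF[5]=C('x')+2=1+2=3
L[6]='x': occ=3, LF[6]=C('x')+3=1+3=4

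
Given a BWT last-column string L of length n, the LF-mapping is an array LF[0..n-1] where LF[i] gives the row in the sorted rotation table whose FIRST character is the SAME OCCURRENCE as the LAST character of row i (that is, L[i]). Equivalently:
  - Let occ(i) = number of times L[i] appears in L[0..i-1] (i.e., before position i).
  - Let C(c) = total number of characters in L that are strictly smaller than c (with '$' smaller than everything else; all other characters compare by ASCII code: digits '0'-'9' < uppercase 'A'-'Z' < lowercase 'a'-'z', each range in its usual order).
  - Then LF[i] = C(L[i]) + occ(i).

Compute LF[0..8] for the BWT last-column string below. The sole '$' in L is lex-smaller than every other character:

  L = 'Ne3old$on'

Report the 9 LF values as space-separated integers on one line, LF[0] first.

Char counts: '$':1, '3':1, 'N':1, 'd':1, 'e':1, 'l':1, 'n':1, 'o':2
C (first-col start): C('$')=0, C('3')=1, C('N')=2, C('d')=3, C('e')=4, C('l')=5, C('n')=6, C('o')=7
L[0]='N': occ=0, LF[0]=C('N')+0=2+0=2
L[1]='e': occ=0, LF[1]=C('e')+0=4+0=4
L[2]='3': occ=0, LF[2]=C('3')+0=1+0=1
L[3]='o': occ=0, LF[3]=C('o')+0=7+0=7
L[4]='l': occ=0, LF[4]=C('l')+0=5+0=5
L[5]='d': occ=0, LF[5]=C('d')+0=3+0=3
L[6]='$': occ=0, LF[6]=C('$')+0=0+0=0
L[7]='o': occ=1, LF[7]=C('o')+1=7+1=8
L[8]='n': occ=0, LF[8]=C('n')+0=6+0=6

Answer: 2 4 1 7 5 3 0 8 6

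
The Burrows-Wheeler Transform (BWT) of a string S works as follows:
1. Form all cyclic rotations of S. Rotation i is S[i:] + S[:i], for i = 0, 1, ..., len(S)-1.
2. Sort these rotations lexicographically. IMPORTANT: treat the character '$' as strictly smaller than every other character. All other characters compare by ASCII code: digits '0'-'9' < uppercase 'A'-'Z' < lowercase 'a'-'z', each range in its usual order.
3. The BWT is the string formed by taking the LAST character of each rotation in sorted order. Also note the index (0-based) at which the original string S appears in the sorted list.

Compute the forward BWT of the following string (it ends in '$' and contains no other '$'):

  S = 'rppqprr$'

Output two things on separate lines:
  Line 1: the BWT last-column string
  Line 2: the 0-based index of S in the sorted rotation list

Answer: rrpqpr$p
6

Derivation:
All 8 rotations (rotation i = S[i:]+S[:i]):
  rot[0] = rppqprr$
  rot[1] = ppqprr$r
  rot[2] = pqprr$rp
  rot[3] = qprr$rpp
  rot[4] = prr$rppq
  rot[5] = rr$rppqp
  rot[6] = r$rppqpr
  rot[7] = $rppqprr
Sorted (with $ < everything):
  sorted[0] = $rppqprr  (last char: 'r')
  sorted[1] = ppqprr$r  (last char: 'r')
  sorted[2] = pqprr$rp  (last char: 'p')
  sorted[3] = prr$rppq  (last char: 'q')
  sorted[4] = qprr$rpp  (last char: 'p')
  sorted[5] = r$rppqpr  (last char: 'r')
  sorted[6] = rppqprr$  (last char: '$')
  sorted[7] = rr$rppqp  (last char: 'p')
Last column: rrpqpr$p
Original string S is at sorted index 6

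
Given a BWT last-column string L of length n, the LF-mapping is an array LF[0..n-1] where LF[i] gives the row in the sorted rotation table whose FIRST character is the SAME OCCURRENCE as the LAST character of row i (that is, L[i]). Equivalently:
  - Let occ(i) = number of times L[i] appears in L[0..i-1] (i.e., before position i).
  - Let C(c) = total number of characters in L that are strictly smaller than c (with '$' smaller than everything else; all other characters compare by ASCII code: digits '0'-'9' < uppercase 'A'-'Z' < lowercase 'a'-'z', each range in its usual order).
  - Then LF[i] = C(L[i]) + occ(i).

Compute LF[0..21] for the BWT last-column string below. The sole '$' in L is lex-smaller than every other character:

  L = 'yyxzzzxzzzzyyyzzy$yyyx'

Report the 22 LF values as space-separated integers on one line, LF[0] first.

Char counts: '$':1, 'x':3, 'y':9, 'z':9
C (first-col start): C('$')=0, C('x')=1, C('y')=4, C('z')=13
L[0]='y': occ=0, LF[0]=C('y')+0=4+0=4
L[1]='y': occ=1, LF[1]=C('y')+1=4+1=5
L[2]='x': occ=0, LF[2]=C('x')+0=1+0=1
L[3]='z': occ=0, LF[3]=C('z')+0=13+0=13
L[4]='z': occ=1, LF[4]=C('z')+1=13+1=14
L[5]='z': occ=2, LF[5]=C('z')+2=13+2=15
L[6]='x': occ=1, LF[6]=C('x')+1=1+1=2
L[7]='z': occ=3, LF[7]=C('z')+3=13+3=16
L[8]='z': occ=4, LF[8]=C('z')+4=13+4=17
L[9]='z': occ=5, LF[9]=C('z')+5=13+5=18
L[10]='z': occ=6, LF[10]=C('z')+6=13+6=19
L[11]='y': occ=2, LF[11]=C('y')+2=4+2=6
L[12]='y': occ=3, LF[12]=C('y')+3=4+3=7
L[13]='y': occ=4, LF[13]=C('y')+4=4+4=8
L[14]='z': occ=7, LF[14]=C('z')+7=13+7=20
L[15]='z': occ=8, LF[15]=C('z')+8=13+8=21
L[16]='y': occ=5, LF[16]=C('y')+5=4+5=9
L[17]='$': occ=0, LF[17]=C('$')+0=0+0=0
L[18]='y': occ=6, LF[18]=C('y')+6=4+6=10
L[19]='y': occ=7, LF[19]=C('y')+7=4+7=11
L[20]='y': occ=8, LF[20]=C('y')+8=4+8=12
L[21]='x': occ=2, LF[21]=C('x')+2=1+2=3

Answer: 4 5 1 13 14 15 2 16 17 18 19 6 7 8 20 21 9 0 10 11 12 3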